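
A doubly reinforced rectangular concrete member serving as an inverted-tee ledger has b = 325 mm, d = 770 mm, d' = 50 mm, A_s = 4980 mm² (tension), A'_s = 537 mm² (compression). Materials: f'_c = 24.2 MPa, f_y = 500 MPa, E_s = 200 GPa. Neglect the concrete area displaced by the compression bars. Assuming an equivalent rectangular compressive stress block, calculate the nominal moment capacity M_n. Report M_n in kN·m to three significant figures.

M_n ≈ 1530 kN·m

Assume both tension and compression steel yield.
Net tension couple steel: A_s − A'_s = 4443 mm².
a = (A_s − A'_s) f_y / (0.85 f'_c b) = 2221500/(0.85 × 24.2 × 325) = 332.30 mm.
c = a/β₁ = 332.30/0.85 = 390.94 mm; ε'_s = 0.003(c − d')/c = 0.0026 ≥ f_y/E_s = 0.0025, so compression steel does yield.
M_n = (A_s − A'_s) f_y (d − a/2) + A'_s f_y (d − d') = [2221500 × (770 − 166.15) + 268500 × (770 − 50)] × 10⁻⁶ = 1341.45 + 193.32 = 1534.77 kN·m.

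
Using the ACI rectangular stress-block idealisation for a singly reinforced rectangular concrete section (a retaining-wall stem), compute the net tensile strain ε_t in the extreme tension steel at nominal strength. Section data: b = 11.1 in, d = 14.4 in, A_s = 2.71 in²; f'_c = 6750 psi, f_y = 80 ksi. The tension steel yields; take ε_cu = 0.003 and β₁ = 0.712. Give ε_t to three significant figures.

a = A_s f_y/(0.85 f'_c b) = 3.404 in.
β₁ = 0.712, so c = a/β₁ = 3.404/0.712 = 4.781 in.
From the linear strain diagram with ε_cu = 0.003: ε_t = 0.003 (d − c)/c = 0.003 × (14.4 − 4.781)/4.781 = 0.00604.
Since ε_t ≥ 0.005, the section is tension-controlled.

ε_t ≈ 0.00604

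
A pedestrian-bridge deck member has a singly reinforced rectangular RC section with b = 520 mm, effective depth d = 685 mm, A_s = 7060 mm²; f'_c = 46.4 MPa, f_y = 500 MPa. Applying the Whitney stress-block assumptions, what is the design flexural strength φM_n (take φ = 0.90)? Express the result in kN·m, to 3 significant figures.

T = A_s f_y = 7060 × 500 = 3530000 N = 3530 kN.
From C = T: a = T/(0.85 f'_c b) = 3530000/(0.85 × 46.4 × 520) = 172.12 mm.
M_n = T(d − a/2) = 3530 kN × (685 − 86.06) mm = 2114.26 kN·m.
φM_n = 0.90 × 2114.26 = 1902.83 kN·m.

φM_n ≈ 1900 kN·m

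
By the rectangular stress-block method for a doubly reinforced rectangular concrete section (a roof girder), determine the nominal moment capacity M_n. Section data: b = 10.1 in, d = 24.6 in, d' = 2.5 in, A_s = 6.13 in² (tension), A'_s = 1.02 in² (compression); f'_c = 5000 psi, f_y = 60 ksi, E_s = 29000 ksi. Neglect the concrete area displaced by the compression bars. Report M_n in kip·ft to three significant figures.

M_n ≈ 650 kip·ft

Assume both steels yield.
a = (A_s − A'_s) f_y/(0.85 f'_c b) = (6.13 − 1.02) × 60/(0.85 × 5 × 10.1) = 7.143 in.
c = a/β₁ = 7.143/0.8 = 8.929 in; ε'_s = 0.003(c − d')/c = 0.0022 ≥ ε_y = 0.0021, so the compression steel yields.
M_n = (A_s − A'_s) f_y (d − a/2) + A'_s f_y (d − d') = 306.6 × (24.6 − 3.5715) + 61.2 × (24.6 − 2.5) = 6447.3 + 1352.5 = 7799.8 kip·in = 7799.8/12 = 649.98 kip·ft.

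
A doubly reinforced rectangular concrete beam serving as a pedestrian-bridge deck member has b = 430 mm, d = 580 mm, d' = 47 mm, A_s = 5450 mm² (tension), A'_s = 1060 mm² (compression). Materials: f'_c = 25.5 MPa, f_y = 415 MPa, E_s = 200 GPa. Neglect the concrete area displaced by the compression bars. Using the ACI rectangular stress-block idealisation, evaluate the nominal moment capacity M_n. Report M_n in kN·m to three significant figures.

M_n ≈ 1110 kN·m

Assume both tension and compression steel yield.
Net tension couple steel: A_s − A'_s = 4390 mm².
a = (A_s − A'_s) f_y / (0.85 f'_c b) = 1821850/(0.85 × 25.5 × 430) = 195.47 mm.
c = a/β₁ = 195.47/0.85 = 229.96 mm; ε'_s = 0.003(c − d')/c = 0.0024 ≥ f_y/E_s = 0.0021, so compression steel does yield.
M_n = (A_s − A'_s) f_y (d − a/2) + A'_s f_y (d − d') = [1821850 × (580 − 97.735) + 439900 × (580 − 47)] × 10⁻⁶ = 878.61 + 234.47 = 1113.08 kN·m.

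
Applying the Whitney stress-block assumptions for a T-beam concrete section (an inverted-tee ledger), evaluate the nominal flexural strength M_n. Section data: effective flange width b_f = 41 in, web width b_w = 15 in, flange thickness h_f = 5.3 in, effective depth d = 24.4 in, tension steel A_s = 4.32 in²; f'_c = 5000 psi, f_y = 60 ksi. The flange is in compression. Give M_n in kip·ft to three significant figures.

Tension: T = A_s f_y = 4.32 × 60 = 259.2 kips.
Try a within the flange: a = T/(0.85 f'_c b_f) = 259.2/(0.85 × 5 × 41) = 1.488 in.
Since a = 1.488 ≤ h_f = 5.3 in, the stress block lies entirely in the flange; analyse as a rectangular beam of width b_f.
M_n = T(d − a/2) = 259.2 × (24.4 − 0.744) = 6131.6 kip·in.
M_n = 6131.6/12 = 510.97 kip·ft.

M_n ≈ 511 kip·ft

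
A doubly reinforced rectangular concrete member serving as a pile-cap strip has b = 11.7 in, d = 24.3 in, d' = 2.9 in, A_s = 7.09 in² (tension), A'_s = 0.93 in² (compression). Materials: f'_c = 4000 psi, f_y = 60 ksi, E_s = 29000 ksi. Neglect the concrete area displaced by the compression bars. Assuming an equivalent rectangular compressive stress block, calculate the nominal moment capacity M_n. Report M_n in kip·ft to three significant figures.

Assume both steels yield.
a = (A_s − A'_s) f_y/(0.85 f'_c b) = (7.09 − 0.93) × 60/(0.85 × 4 × 11.7) = 9.291 in.
c = a/β₁ = 9.291/0.85 = 10.931 in; ε'_s = 0.003(c − d')/c = 0.0022 ≥ ε_y = 0.0021, so the compression steel yields.
M_n = (A_s − A'_s) f_y (d − a/2) + A'_s f_y (d − d') = 369.6 × (24.3 − 4.6455) + 55.8 × (24.3 − 2.9) = 7264.3 + 1194.1 = 8458.4 kip·in = 8458.4/12 = 704.87 kip·ft.

M_n ≈ 705 kip·ft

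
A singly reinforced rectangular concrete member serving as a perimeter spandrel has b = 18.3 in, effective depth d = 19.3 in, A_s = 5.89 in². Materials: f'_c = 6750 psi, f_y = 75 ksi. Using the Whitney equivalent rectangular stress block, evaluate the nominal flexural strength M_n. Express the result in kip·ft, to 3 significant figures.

T = A_s f_y = 5.89 × 75 = 441.75 kips.
a = T/(0.85 f'_c b) = 441.75/(0.85 × 6.75 × 18.3) = 4.207 in.
M_n = T(d − a/2) = 441.75 × (19.3 − 2.1035) = 7596.6 kip·in = 7596.6/12 = 633.05 kip·ft.

M_n ≈ 633 kip·ft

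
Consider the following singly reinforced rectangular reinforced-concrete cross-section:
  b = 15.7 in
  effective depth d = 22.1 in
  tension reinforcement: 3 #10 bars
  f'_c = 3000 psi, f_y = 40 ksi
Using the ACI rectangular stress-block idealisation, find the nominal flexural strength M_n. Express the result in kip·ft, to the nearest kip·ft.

A_s = 3 × 1.27 = 3.81 in².
T = A_s f_y = 3.81 × 40 = 152.4 kips.
a = T/(0.85 f'_c b) = 152.4/(0.85 × 3 × 15.7) = 3.807 in.
M_n = T(d − a/2) = 152.4 × (22.1 − 1.9035) = 3077.9 kip·in = 3077.9/12 = 256.49 kip·ft.

M_n ≈ 256 kip·ft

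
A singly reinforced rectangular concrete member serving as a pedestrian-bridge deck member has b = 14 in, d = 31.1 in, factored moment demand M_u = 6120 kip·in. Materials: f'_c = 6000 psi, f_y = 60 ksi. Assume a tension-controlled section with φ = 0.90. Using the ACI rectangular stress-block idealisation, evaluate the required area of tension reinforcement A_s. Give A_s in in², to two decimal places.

M_n = M_u/φ = 6120/0.90 = 6800 kip·in.
From M_n = 0.85 f'_c a b (d − a/2):
a = d − √(d² − 2M_n/(0.85 f'_c b)) = 31.1 − √(31.1² − 2 × 6800/(0.85 × 6 × 14)) = 3.230 in.
A_s = 0.85 f'_c a b / f_y = 0.85 × 6 × 3.230 × 14 / 60 = 3.844 in².

A_s ≈ 3.84 in²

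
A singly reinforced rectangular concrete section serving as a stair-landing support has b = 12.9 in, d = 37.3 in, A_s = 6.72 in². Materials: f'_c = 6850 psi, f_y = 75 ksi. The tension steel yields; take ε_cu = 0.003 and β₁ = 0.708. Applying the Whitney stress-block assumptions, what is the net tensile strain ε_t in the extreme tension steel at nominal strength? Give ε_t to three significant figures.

a = A_s f_y/(0.85 f'_c b) = 6.710 in.
β₁ = 0.708, so c = a/β₁ = 6.710/0.708 = 9.477 in.
From the linear strain diagram with ε_cu = 0.003: ε_t = 0.003 (d − c)/c = 0.003 × (37.3 − 9.477)/9.477 = 0.00881.
Since ε_t ≥ 0.005, the section is tension-controlled.

ε_t ≈ 0.00881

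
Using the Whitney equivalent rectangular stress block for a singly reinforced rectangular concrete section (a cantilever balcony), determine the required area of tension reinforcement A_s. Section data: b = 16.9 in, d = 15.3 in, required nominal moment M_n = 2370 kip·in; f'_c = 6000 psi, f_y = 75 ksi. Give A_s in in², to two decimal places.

A_s ≈ 2.20 in²

From M_n = 0.85 f'_c a b (d − a/2):
a = d − √(d² − 2M_n/(0.85 f'_c b)) = 15.3 − √(15.3² − 2 × 2370/(0.85 × 6 × 16.9)) = 1.917 in.
A_s = 0.85 f'_c a b / f_y = 0.85 × 6 × 1.917 × 16.9 / 75 = 2.203 in².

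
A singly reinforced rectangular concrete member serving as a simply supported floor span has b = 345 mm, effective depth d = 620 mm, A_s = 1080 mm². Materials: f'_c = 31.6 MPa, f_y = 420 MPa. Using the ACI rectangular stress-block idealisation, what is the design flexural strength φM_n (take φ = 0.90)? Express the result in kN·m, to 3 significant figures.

φM_n ≈ 243 kN·m

T = A_s f_y = 1080 × 420 = 453600 N = 453.6 kN.
From C = T: a = T/(0.85 f'_c b) = 453600/(0.85 × 31.6 × 345) = 48.95 mm.
M_n = T(d − a/2) = 453.6 kN × (620 − 24.475) mm = 270.13 kN·m.
φM_n = 0.90 × 270.13 = 243.12 kN·m.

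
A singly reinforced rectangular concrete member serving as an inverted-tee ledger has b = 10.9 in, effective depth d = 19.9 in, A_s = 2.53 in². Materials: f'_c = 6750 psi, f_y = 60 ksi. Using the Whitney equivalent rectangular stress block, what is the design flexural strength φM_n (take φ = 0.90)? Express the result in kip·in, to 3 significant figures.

T = A_s f_y = 2.53 × 60 = 151.8 kips.
a = T/(0.85 f'_c b) = 151.8/(0.85 × 6.75 × 10.9) = 2.427 in.
M_n = T(d − a/2) = 151.8 × (19.9 − 1.2135) = 2836.6 kip·in.
φM_n = 0.90 × 2836.6 = 2552.9 kip·in.

φM_n ≈ 2550 kip·in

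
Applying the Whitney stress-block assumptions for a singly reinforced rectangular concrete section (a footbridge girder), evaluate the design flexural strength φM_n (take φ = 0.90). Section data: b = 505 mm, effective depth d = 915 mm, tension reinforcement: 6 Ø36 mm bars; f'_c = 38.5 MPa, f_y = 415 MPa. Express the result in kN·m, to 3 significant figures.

φM_n ≈ 1910 kN·m

A_s = 6 × 1018 = 6108 mm².
T = A_s f_y = 6108 × 415 = 2534820 N = 2534.82 kN.
From C = T: a = T/(0.85 f'_c b) = 2534820/(0.85 × 38.5 × 505) = 153.38 mm.
M_n = T(d − a/2) = 2534.82 kN × (915 − 76.69) mm = 2124.96 kN·m.
φM_n = 0.90 × 2124.96 = 1912.46 kN·m.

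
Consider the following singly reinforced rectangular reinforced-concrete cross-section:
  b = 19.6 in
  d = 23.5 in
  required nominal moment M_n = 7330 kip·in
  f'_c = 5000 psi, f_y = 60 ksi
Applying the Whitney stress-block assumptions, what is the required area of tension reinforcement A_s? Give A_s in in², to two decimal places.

From M_n = 0.85 f'_c a b (d − a/2):
a = d − √(d² − 2M_n/(0.85 f'_c b)) = 23.5 − √(23.5² − 2 × 7330/(0.85 × 5 × 19.6)) = 4.103 in.
A_s = 0.85 f'_c a b / f_y = 0.85 × 5 × 4.103 × 19.6 / 60 = 5.696 in².

A_s ≈ 5.70 in²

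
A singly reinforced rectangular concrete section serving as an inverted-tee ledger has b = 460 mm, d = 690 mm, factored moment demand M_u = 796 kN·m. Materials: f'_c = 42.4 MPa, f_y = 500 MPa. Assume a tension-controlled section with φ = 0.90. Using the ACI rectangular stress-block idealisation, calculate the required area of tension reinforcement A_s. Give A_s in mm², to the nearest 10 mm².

A_s ≈ 2730 mm²

M_n = M_u/φ = 796/0.90 = 884.444 kN·m.
With M_n = 0.85 f'_c a b (d − a/2), solve the quadratic for a:
a = d − √(d² − 2M_n/(0.85 f'_c b)) = 690 − √(690² − 2 × 884.444×10⁶/(0.85 × 42.4 × 460)) = 82.22 mm.
A_s = 0.85 f'_c a b / f_y = 0.85 × 42.4 × 82.22 × 460 / 500 = 2726.2 mm².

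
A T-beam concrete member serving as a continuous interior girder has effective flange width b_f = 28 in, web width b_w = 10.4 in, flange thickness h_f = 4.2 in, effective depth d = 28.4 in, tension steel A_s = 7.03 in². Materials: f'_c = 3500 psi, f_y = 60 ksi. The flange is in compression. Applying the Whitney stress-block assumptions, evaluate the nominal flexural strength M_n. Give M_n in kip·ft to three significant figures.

Tension: T = A_s f_y = 7.03 × 60 = 421.8 kips.
Try a within the flange: a = T/(0.85 f'_c b_f) = 421.8/(0.85 × 3.5 × 28) = 5.064 in.
a = 5.064 > h_f = 4.2 in: the block extends into the web. Split into flange-overhang and web parts.
C_f = 0.85 f'_c (b_f − b_w) h_f = 0.85 × 3.5 × (28 − 10.4) × 4.2 = 219.9 kips.
Remaining web compression depth: a_w = (T − C_f)/(0.85 f'_c b_w) = (421.8 − 219.9)/(0.85 × 3.5 × 10.4) = 6.526 in.
M_n = C_f(d − h_f/2) + (T − C_f)(d − a_w/2) = 219.9 × (28.4 − 2.1) + 201.9 × (28.4 − 3.263) = 5783.4 + 5075.2 = 10858.6 kip·in.
M_n = 10858.6/12 = 904.88 kip·ft.

M_n ≈ 905 kip·ft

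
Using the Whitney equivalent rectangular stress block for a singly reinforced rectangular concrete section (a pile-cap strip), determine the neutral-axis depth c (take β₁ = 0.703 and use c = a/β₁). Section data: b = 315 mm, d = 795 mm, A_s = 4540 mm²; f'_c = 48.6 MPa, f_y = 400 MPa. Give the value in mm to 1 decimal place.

T = A_s f_y = 4540 × 400 = 1816000 N = 1816 kN.
Setting C = 0.85 f'_c a b equal to T: a = 1816000/(0.85 × 48.6 × 315) = 139.557 mm.
With β₁ = 0.703, c = a/β₁ = 139.557/0.703 = 198.5 mm.

c ≈ 198.5 mm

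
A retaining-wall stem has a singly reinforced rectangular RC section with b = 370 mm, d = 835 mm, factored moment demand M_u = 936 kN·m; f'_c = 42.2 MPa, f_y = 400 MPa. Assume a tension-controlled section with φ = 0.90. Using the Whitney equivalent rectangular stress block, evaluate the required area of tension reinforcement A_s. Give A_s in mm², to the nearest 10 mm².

A_s ≈ 3310 mm²

M_n = M_u/φ = 936/0.90 = 1040 kN·m.
With M_n = 0.85 f'_c a b (d − a/2), solve the quadratic for a:
a = d − √(d² − 2M_n/(0.85 f'_c b)) = 835 − √(835² − 2 × 1040×10⁶/(0.85 × 42.2 × 370)) = 99.81 mm.
A_s = 0.85 f'_c a b / f_y = 0.85 × 42.2 × 99.81 × 370 / 400 = 3311.7 mm².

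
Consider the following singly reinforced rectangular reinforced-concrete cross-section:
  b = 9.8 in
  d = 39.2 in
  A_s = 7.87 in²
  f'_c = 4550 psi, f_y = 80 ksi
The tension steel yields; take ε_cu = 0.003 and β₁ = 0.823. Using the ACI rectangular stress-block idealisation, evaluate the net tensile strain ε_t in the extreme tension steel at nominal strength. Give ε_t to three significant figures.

a = A_s f_y/(0.85 f'_c b) = 16.611 in.
β₁ = 0.823, so c = a/β₁ = 16.611/0.823 = 20.183 in.
From the linear strain diagram with ε_cu = 0.003: ε_t = 0.003 (d − c)/c = 0.003 × (39.2 − 20.183)/20.183 = 0.00283.
ε_t < 0.004 — the section is over-reinforced for flexure under ACI limits.

ε_t ≈ 0.00283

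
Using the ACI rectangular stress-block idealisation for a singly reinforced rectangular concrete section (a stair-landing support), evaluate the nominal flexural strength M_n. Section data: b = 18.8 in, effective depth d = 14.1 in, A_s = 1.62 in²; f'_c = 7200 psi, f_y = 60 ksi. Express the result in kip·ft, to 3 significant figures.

M_n ≈ 111 kip·ft

T = A_s f_y = 1.62 × 60 = 97.2 kips.
a = T/(0.85 f'_c b) = 97.2/(0.85 × 7.2 × 18.8) = 0.845 in.
M_n = T(d − a/2) = 97.2 × (14.1 − 0.4225) = 1329.5 kip·in = 1329.5/12 = 110.79 kip·ft.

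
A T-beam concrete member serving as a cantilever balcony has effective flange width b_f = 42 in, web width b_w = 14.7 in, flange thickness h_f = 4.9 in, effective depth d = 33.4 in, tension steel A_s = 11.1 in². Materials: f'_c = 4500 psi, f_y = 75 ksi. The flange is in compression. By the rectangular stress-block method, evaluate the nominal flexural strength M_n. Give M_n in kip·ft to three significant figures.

M_n ≈ 2140 kip·ft

Tension: T = A_s f_y = 11.1 × 75 = 832.5 kips.
Try a within the flange: a = T/(0.85 f'_c b_f) = 832.5/(0.85 × 4.5 × 42) = 5.182 in.
a = 5.182 > h_f = 4.9 in: the block extends into the web. Split into flange-overhang and web parts.
C_f = 0.85 f'_c (b_f − b_w) h_f = 0.85 × 4.5 × (42 − 14.7) × 4.9 = 511.7 kips.
Remaining web compression depth: a_w = (T − C_f)/(0.85 f'_c b_w) = (832.5 − 511.7)/(0.85 × 4.5 × 14.7) = 5.705 in.
M_n = C_f(d − h_f/2) + (T − C_f)(d − a_w/2) = 511.7 × (33.4 − 2.45) + 320.8 × (33.4 − 2.8525) = 15837.1 + 9799.6 = 25636.7 kip·in.
M_n = 25636.7/12 = 2136.39 kip·ft.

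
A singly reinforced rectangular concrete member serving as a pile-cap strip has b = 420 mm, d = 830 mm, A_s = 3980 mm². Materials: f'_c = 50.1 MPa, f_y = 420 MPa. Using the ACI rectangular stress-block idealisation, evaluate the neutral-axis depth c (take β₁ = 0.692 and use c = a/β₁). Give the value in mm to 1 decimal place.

T = A_s f_y = 3980 × 420 = 1671600 N = 1671.6 kN.
Setting C = 0.85 f'_c a b equal to T: a = 1671600/(0.85 × 50.1 × 420) = 93.460 mm.
With β₁ = 0.692, c = a/β₁ = 93.460/0.692 = 135.1 mm.

c ≈ 135.1 mm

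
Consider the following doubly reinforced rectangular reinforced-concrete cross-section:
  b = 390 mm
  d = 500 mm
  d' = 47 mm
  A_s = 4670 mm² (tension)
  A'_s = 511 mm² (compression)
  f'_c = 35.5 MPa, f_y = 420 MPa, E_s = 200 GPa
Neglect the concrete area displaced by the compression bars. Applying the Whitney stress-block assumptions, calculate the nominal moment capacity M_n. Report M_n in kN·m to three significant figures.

M_n ≈ 841 kN·m

Assume both tension and compression steel yield.
Net tension couple steel: A_s − A'_s = 4159 mm².
a = (A_s − A'_s) f_y / (0.85 f'_c b) = 1746780/(0.85 × 35.5 × 390) = 148.43 mm.
c = a/β₁ = 148.43/0.796 = 186.47 mm; ε'_s = 0.003(c − d')/c = 0.0022 ≥ f_y/E_s = 0.0021, so compression steel does yield.
M_n = (A_s − A'_s) f_y (d − a/2) + A'_s f_y (d − d') = [1746780 × (500 − 74.215) + 214620 × (500 − 47)] × 10⁻⁶ = 743.75 + 97.22 = 840.97 kN·m.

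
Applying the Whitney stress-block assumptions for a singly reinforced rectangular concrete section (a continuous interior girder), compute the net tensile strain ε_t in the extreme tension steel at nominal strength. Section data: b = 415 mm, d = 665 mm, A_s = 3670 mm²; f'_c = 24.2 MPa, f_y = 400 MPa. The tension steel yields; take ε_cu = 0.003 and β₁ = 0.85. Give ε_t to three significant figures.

ε_t ≈ 0.00686

a = A_s f_y/(0.85 f'_c b) = 171.97 mm.
β₁ = 0.85, so c = a/β₁ = 171.97/0.85 = 202.32 mm.
From the linear strain diagram with ε_cu = 0.003: ε_t = 0.003 (d − c)/c = 0.003 × (665 − 202.32)/202.32 = 0.00686.
Since ε_t ≥ 0.005, the section is tension-controlled.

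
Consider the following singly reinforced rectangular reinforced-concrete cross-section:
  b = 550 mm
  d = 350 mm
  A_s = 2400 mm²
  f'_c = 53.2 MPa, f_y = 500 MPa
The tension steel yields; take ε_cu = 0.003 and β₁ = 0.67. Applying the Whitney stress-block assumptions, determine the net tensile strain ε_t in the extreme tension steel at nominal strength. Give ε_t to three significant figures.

ε_t ≈ 0.0116

a = A_s f_y/(0.85 f'_c b) = 48.25 mm.
β₁ = 0.67, so c = a/β₁ = 48.25/0.67 = 72.01 mm.
From the linear strain diagram with ε_cu = 0.003: ε_t = 0.003 (d − c)/c = 0.003 × (350 − 72.01)/72.01 = 0.0116.
Since ε_t ≥ 0.005, the section is tension-controlled.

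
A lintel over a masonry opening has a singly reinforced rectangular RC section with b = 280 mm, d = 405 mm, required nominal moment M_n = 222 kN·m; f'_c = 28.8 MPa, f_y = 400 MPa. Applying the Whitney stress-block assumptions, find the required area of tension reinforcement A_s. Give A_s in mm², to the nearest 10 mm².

A_s ≈ 1540 mm²

With M_n = 0.85 f'_c a b (d − a/2), solve the quadratic for a:
a = d − √(d² − 2M_n/(0.85 f'_c b)) = 405 − √(405² − 2 × 222×10⁶/(0.85 × 28.8 × 280)) = 89.96 mm.
A_s = 0.85 f'_c a b / f_y = 0.85 × 28.8 × 89.96 × 280 / 400 = 1541.6 mm².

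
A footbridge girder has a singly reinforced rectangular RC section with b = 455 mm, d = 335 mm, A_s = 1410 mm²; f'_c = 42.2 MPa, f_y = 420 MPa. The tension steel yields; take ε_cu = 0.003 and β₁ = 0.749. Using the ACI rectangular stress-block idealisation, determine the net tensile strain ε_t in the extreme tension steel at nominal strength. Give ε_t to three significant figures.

a = A_s f_y/(0.85 f'_c b) = 36.28 mm.
β₁ = 0.749, so c = a/β₁ = 36.28/0.749 = 48.44 mm.
From the linear strain diagram with ε_cu = 0.003: ε_t = 0.003 (d − c)/c = 0.003 × (335 − 48.44)/48.44 = 0.0177.
Since ε_t ≥ 0.005, the section is tension-controlled.

ε_t ≈ 0.0177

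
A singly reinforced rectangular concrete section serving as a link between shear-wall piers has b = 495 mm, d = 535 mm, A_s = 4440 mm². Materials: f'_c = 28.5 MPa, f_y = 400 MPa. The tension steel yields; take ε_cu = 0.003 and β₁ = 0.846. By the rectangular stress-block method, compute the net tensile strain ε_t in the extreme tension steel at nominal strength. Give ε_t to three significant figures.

a = A_s f_y/(0.85 f'_c b) = 148.11 mm.
β₁ = 0.846, so c = a/β₁ = 148.11/0.846 = 175.07 mm.
From the linear strain diagram with ε_cu = 0.003: ε_t = 0.003 (d − c)/c = 0.003 × (535 − 175.07)/175.07 = 0.00617.
Since ε_t ≥ 0.005, the section is tension-controlled.

ε_t ≈ 0.00617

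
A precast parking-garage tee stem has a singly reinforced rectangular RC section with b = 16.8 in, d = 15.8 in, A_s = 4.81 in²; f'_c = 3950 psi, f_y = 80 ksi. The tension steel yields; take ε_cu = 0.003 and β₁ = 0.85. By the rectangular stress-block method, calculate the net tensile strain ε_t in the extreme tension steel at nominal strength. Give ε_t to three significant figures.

a = A_s f_y/(0.85 f'_c b) = 6.822 in.
β₁ = 0.85, so c = a/β₁ = 6.822/0.85 = 8.026 in.
From the linear strain diagram with ε_cu = 0.003: ε_t = 0.003 (d − c)/c = 0.003 × (15.8 − 8.026)/8.026 = 0.00291.
ε_t < 0.004 — the section is over-reinforced for flexure under ACI limits.

ε_t ≈ 0.00291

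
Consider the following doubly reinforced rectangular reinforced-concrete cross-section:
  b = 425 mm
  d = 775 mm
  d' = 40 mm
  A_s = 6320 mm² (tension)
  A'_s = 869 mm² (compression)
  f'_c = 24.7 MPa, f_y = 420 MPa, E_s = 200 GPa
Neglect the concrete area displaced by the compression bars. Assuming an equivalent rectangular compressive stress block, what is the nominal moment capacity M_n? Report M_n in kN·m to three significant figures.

M_n ≈ 1750 kN·m

Assume both tension and compression steel yield.
Net tension couple steel: A_s − A'_s = 5451 mm².
a = (A_s − A'_s) f_y / (0.85 f'_c b) = 2289420/(0.85 × 24.7 × 425) = 256.58 mm.
c = a/β₁ = 256.58/0.85 = 301.86 mm; ε'_s = 0.003(c − d')/c = 0.0026 ≥ f_y/E_s = 0.0021, so compression steel does yield.
M_n = (A_s − A'_s) f_y (d − a/2) + A'_s f_y (d − d') = [2289420 × (775 − 128.29) + 364980 × (775 − 40)] × 10⁻⁶ = 1480.59 + 268.26 = 1748.85 kN·m.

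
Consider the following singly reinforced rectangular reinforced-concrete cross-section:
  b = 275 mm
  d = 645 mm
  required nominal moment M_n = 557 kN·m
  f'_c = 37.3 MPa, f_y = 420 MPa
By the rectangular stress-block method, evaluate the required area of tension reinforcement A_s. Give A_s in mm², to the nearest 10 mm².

A_s ≈ 2240 mm²

With M_n = 0.85 f'_c a b (d − a/2), solve the quadratic for a:
a = d − √(d² − 2M_n/(0.85 f'_c b)) = 645 − √(645² − 2 × 557×10⁶/(0.85 × 37.3 × 275)) = 108.11 mm.
A_s = 0.85 f'_c a b / f_y = 0.85 × 37.3 × 108.11 × 275 / 420 = 2244.3 mm².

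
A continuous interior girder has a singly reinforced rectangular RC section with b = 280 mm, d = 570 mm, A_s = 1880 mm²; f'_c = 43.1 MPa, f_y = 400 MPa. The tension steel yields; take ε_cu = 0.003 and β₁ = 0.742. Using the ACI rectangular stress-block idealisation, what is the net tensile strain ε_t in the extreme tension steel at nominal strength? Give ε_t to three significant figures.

ε_t ≈ 0.0143

a = A_s f_y/(0.85 f'_c b) = 73.31 mm.
β₁ = 0.742, so c = a/β₁ = 73.31/0.742 = 98.80 mm.
From the linear strain diagram with ε_cu = 0.003: ε_t = 0.003 (d − c)/c = 0.003 × (570 − 98.80)/98.80 = 0.0143.
Since ε_t ≥ 0.005, the section is tension-controlled.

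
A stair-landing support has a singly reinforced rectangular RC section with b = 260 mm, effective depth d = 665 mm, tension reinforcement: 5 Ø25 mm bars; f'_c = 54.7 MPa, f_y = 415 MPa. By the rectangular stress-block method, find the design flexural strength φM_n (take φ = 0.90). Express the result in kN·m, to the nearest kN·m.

φM_n ≈ 571 kN·m

A_s = 5 × 491 = 2455 mm².
T = A_s f_y = 2455 × 415 = 1018825 N = 1018.825 kN.
From C = T: a = T/(0.85 f'_c b) = 1018825/(0.85 × 54.7 × 260) = 84.28 mm.
M_n = T(d − a/2) = 1018.825 kN × (665 − 42.14) mm = 634.59 kN·m.
φM_n = 0.90 × 634.59 = 571.13 kN·m.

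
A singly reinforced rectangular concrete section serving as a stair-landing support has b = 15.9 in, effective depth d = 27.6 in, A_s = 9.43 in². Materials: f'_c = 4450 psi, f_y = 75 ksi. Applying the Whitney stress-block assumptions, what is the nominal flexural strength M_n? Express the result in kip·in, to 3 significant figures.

M_n ≈ 15400 kip·in

T = A_s f_y = 9.43 × 75 = 707.25 kips.
a = T/(0.85 f'_c b) = 707.25/(0.85 × 4.45 × 15.9) = 11.760 in.
M_n = T(d − a/2) = 707.25 × (27.6 − 5.88) = 15361.5 kip·in.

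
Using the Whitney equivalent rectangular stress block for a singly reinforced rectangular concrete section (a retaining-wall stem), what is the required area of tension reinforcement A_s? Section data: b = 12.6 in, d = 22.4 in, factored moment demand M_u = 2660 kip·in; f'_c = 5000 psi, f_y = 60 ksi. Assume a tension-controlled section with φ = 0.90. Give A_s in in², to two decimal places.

A_s ≈ 2.34 in²

M_n = M_u/φ = 2660/0.90 = 2955.56 kip·in.
From M_n = 0.85 f'_c a b (d − a/2):
a = d − √(d² − 2M_n/(0.85 f'_c b)) = 22.4 − √(22.4² − 2 × 2955.56/(0.85 × 5 × 12.6)) = 2.617 in.
A_s = 0.85 f'_c a b / f_y = 0.85 × 5 × 2.617 × 12.6 / 60 = 2.336 in².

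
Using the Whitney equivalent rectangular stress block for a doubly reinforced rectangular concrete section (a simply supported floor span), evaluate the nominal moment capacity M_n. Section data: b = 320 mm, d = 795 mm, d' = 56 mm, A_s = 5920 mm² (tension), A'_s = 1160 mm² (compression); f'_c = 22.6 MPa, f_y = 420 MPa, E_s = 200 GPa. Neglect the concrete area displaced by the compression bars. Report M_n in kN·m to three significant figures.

Assume both tension and compression steel yield.
Net tension couple steel: A_s − A'_s = 4760 mm².
a = (A_s − A'_s) f_y / (0.85 f'_c b) = 1999200/(0.85 × 22.6 × 320) = 325.22 mm.
c = a/β₁ = 325.22/0.85 = 382.61 mm; ε'_s = 0.003(c − d')/c = 0.0026 ≥ f_y/E_s = 0.0021, so compression steel does yield.
M_n = (A_s − A'_s) f_y (d − a/2) + A'_s f_y (d − d') = [1999200 × (795 − 162.61) + 487200 × (795 − 56)] × 10⁻⁶ = 1264.27 + 360.04 = 1624.31 kN·m.

M_n ≈ 1620 kN·m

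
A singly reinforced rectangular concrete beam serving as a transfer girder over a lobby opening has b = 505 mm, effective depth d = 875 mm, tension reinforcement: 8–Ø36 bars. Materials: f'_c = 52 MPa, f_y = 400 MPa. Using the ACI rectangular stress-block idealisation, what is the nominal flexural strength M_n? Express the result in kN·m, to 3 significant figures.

A_s = 8 × 1018 = 8144 mm².
T = A_s f_y = 8144 × 400 = 3257600 N = 3257.6 kN.
From C = T: a = T/(0.85 f'_c b) = 3257600/(0.85 × 52 × 505) = 145.94 mm.
M_n = T(d − a/2) = 3257.6 kN × (875 − 72.97) mm = 2612.69 kN·m.

M_n ≈ 2610 kN·m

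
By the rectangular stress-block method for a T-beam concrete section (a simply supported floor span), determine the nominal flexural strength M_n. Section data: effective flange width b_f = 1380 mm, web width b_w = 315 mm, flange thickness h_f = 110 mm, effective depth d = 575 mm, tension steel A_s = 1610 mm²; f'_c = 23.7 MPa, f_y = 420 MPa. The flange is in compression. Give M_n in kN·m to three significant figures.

M_n ≈ 381 kN·m

Tension: T = A_s f_y = 1610 × 420 = 676200 N.
Try a within the flange: a = T/(0.85 f'_c b_f) = 676200/(0.85 × 23.7 × 1380) = 24.32 mm.
Since a = 24.32 ≤ h_f = 110 mm, the stress block lies entirely in the flange; analyse as a rectangular beam of width b_f.
M_n = T(d − a/2) = 676200 × (575 − 12.16) = 380.59 × 10⁶ N·mm.
M_n = 380.59 kN·m.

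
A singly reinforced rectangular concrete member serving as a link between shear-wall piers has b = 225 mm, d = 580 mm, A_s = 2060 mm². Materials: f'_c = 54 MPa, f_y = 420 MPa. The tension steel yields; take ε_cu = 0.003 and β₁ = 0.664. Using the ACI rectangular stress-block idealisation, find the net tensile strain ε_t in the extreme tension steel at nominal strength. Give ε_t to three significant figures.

ε_t ≈ 0.0108

a = A_s f_y/(0.85 f'_c b) = 83.78 mm.
β₁ = 0.664, so c = a/β₁ = 83.78/0.664 = 126.17 mm.
From the linear strain diagram with ε_cu = 0.003: ε_t = 0.003 (d − c)/c = 0.003 × (580 − 126.17)/126.17 = 0.0108.
Since ε_t ≥ 0.005, the section is tension-controlled.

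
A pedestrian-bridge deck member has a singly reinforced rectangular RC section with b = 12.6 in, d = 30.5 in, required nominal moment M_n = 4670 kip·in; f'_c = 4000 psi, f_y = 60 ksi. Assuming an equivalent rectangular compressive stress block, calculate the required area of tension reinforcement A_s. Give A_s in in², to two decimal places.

A_s ≈ 2.72 in²

From M_n = 0.85 f'_c a b (d − a/2):
a = d − √(d² − 2M_n/(0.85 f'_c b)) = 30.5 − √(30.5² − 2 × 4670/(0.85 × 4 × 12.6)) = 3.812 in.
A_s = 0.85 f'_c a b / f_y = 0.85 × 4 × 3.812 × 12.6 / 60 = 2.722 in².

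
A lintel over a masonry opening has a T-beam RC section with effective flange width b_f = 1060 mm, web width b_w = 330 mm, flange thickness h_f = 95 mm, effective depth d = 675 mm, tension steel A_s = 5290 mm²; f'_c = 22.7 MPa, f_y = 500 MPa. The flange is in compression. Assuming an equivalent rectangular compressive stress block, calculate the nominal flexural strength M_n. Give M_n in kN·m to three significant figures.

Tension: T = A_s f_y = 5290 × 500 = 2645000 N.
Try a within the flange: a = T/(0.85 f'_c b_f) = 2645000/(0.85 × 22.7 × 1060) = 129.32 mm.
a = 129.32 > h_f = 95 mm: the block extends into the web. Split into flange-overhang and web parts.
C_f = 0.85 f'_c (b_f − b_w) h_f = 0.85 × 22.7 × (1060 − 330) × 95 = 1338108 N.
Remaining web compression depth: a_w = (T − C_f)/(0.85 f'_c b_w) = (2645000 − 1338108)/(0.85 × 22.7 × 330) = 205.25 mm.
M_n = C_f(d − h_f/2) + (T − C_f)(d − a_w/2) = 1338108 × (675 − 47.5) + 1306892 × (675 − 102.625) = 839.66 + 748.03 = 1587.69 × 10⁶ N·mm.
M_n = 1587.69 kN·m.

M_n ≈ 1590 kN·m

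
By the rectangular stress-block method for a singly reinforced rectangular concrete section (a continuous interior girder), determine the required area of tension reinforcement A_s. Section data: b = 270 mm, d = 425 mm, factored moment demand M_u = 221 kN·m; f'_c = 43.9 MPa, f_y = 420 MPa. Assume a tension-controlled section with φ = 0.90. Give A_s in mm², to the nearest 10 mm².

M_n = M_u/φ = 221/0.90 = 245.556 kN·m.
With M_n = 0.85 f'_c a b (d − a/2), solve the quadratic for a:
a = d − √(d² − 2M_n/(0.85 f'_c b)) = 425 − √(425² − 2 × 245.556×10⁶/(0.85 × 43.9 × 270)) = 61.85 mm.
A_s = 0.85 f'_c a b / f_y = 0.85 × 43.9 × 61.85 × 270 / 420 = 1483.7 mm².

A_s ≈ 1480 mm²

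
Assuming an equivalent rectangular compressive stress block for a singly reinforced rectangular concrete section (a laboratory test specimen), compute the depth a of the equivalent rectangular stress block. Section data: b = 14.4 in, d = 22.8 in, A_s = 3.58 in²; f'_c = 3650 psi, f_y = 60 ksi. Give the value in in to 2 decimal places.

T = A_s f_y = 3.58 × 60 = 214.8 kips.
a = T/(0.85 f'_c b) = 214.8/(0.85 × 3.65 × 14.4) = 4.81 in.

a ≈ 4.81 in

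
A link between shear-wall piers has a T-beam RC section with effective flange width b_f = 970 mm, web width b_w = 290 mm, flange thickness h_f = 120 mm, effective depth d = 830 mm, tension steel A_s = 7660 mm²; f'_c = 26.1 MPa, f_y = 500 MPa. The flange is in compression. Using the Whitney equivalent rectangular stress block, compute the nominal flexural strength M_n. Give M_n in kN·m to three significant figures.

M_n ≈ 2750 kN·m

Tension: T = A_s f_y = 7660 × 500 = 3830000 N.
Try a within the flange: a = T/(0.85 f'_c b_f) = 3830000/(0.85 × 26.1 × 970) = 177.98 mm.
a = 177.98 > h_f = 120 mm: the block extends into the web. Split into flange-overhang and web parts.
C_f = 0.85 f'_c (b_f − b_w) h_f = 0.85 × 26.1 × (970 − 290) × 120 = 1810296 N.
Remaining web compression depth: a_w = (T − C_f)/(0.85 f'_c b_w) = (3830000 − 1810296)/(0.85 × 26.1 × 290) = 313.93 mm.
M_n = C_f(d − h_f/2) + (T − C_f)(d − a_w/2) = 1810296 × (830 − 60) + 2019704 × (830 − 156.965) = 1393.93 + 1359.33 = 2753.26 × 10⁶ N·mm.
M_n = 2753.26 kN·m.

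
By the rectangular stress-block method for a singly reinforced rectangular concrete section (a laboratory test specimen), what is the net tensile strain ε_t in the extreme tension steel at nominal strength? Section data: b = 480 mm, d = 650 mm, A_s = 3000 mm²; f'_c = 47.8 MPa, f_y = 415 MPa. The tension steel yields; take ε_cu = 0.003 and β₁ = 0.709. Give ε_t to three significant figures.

a = A_s f_y/(0.85 f'_c b) = 63.84 mm.
β₁ = 0.709, so c = a/β₁ = 63.84/0.709 = 90.04 mm.
From the linear strain diagram with ε_cu = 0.003: ε_t = 0.003 (d − c)/c = 0.003 × (650 − 90.04)/90.04 = 0.0187.
Since ε_t ≥ 0.005, the section is tension-controlled.

ε_t ≈ 0.0187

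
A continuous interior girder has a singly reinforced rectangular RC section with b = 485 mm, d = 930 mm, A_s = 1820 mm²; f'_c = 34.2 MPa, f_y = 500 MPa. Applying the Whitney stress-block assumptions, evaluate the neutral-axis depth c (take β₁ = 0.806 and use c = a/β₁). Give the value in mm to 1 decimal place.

c ≈ 80.1 mm

T = A_s f_y = 1820 × 500 = 910000 N = 910 kN.
Setting C = 0.85 f'_c a b equal to T: a = 910000/(0.85 × 34.2 × 485) = 64.544 mm.
With β₁ = 0.806, c = a/β₁ = 64.544/0.806 = 80.1 mm.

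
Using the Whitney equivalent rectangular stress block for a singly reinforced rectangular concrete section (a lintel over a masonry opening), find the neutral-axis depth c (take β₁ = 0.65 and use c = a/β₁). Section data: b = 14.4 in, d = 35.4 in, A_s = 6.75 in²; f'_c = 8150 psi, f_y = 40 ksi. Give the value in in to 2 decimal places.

c ≈ 4.16 in

T = A_s f_y = 6.75 × 40 = 270 kips.
a = T/(0.85 f'_c b) = 270/(0.85 × 8.15 × 14.4) = 2.7066 in.
With β₁ = 0.65, c = a/β₁ = 2.7066/0.65 = 4.16 in.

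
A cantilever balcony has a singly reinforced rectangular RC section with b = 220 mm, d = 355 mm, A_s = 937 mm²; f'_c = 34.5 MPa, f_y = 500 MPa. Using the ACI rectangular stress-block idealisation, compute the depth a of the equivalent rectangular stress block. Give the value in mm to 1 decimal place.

T = A_s f_y = 937 × 500 = 468500 N = 468.5 kN.
Setting C = 0.85 f'_c a b equal to T: a = 468500/(0.85 × 34.5 × 220) = 72.6 mm.

a ≈ 72.6 mm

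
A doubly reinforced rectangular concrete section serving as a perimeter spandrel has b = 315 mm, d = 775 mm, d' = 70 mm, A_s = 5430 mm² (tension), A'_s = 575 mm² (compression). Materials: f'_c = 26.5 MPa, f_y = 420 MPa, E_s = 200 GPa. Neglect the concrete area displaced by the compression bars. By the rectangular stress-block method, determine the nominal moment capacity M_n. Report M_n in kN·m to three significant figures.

M_n ≈ 1460 kN·m

Assume both tension and compression steel yield.
Net tension couple steel: A_s − A'_s = 4855 mm².
a = (A_s − A'_s) f_y / (0.85 f'_c b) = 2039100/(0.85 × 26.5 × 315) = 287.38 mm.
c = a/β₁ = 287.38/0.85 = 338.09 mm; ε'_s = 0.003(c − d')/c = 0.0024 ≥ f_y/E_s = 0.0021, so compression steel does yield.
M_n = (A_s − A'_s) f_y (d − a/2) + A'_s f_y (d − d') = [2039100 × (775 − 143.69) + 241500 × (775 − 70)] × 10⁻⁶ = 1287.30 + 170.26 = 1457.56 kN·m.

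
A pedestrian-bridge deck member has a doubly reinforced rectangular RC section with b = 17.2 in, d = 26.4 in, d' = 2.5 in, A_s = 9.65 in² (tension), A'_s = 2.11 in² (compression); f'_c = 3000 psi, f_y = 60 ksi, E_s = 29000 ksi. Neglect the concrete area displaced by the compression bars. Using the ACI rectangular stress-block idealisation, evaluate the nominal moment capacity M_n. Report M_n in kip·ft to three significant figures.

Assume both steels yield.
a = (A_s − A'_s) f_y/(0.85 f'_c b) = (9.65 − 2.11) × 60/(0.85 × 3 × 17.2) = 10.315 in.
c = a/β₁ = 10.315/0.85 = 12.135 in; ε'_s = 0.003(c − d')/c = 0.0024 ≥ ε_y = 0.0021, so the compression steel yields.
M_n = (A_s − A'_s) f_y (d − a/2) + A'_s f_y (d − d') = 452.4 × (26.4 − 5.1575) + 126.6 × (26.4 − 2.5) = 9610.1 + 3025.7 = 12635.8 kip·in = 12635.8/12 = 1052.98 kip·ft.

M_n ≈ 1050 kip·ft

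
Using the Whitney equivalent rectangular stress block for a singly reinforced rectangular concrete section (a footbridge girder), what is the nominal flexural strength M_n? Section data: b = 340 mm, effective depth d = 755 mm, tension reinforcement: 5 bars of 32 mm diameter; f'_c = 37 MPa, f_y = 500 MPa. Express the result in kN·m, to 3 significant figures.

M_n ≈ 1330 kN·m

A_s = 5 × 804 = 4020 mm².
T = A_s f_y = 4020 × 500 = 2010000 N = 2010 kN.
From C = T: a = T/(0.85 f'_c b) = 2010000/(0.85 × 37 × 340) = 187.97 mm.
M_n = T(d − a/2) = 2010 kN × (755 − 93.985) mm = 1328.64 kN·m.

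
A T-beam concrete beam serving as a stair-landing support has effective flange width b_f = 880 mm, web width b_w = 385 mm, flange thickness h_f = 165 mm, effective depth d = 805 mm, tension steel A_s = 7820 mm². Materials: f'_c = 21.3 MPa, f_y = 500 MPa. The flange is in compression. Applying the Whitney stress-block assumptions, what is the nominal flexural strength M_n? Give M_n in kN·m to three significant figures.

M_n ≈ 2600 kN·m

Tension: T = A_s f_y = 7820 × 500 = 3910000 N.
Try a within the flange: a = T/(0.85 f'_c b_f) = 3910000/(0.85 × 21.3 × 880) = 245.41 mm.
a = 245.41 > h_f = 165 mm: the block extends into the web. Split into flange-overhang and web parts.
C_f = 0.85 f'_c (b_f − b_w) h_f = 0.85 × 21.3 × (880 − 385) × 165 = 1478726 N.
Remaining web compression depth: a_w = (T − C_f)/(0.85 f'_c b_w) = (3910000 − 1478726)/(0.85 × 21.3 × 385) = 348.80 mm.
M_n = C_f(d − h_f/2) + (T − C_f)(d − a_w/2) = 1478726 × (805 − 82.5) + 2431274 × (805 − 174.4) = 1068.38 + 1533.16 = 2601.54 × 10⁶ N·mm.
M_n = 2601.54 kN·m.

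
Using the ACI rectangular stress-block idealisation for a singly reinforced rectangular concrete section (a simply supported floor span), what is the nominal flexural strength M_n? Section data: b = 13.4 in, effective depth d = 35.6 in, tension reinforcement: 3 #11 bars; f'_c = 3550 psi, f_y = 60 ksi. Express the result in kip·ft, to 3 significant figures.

M_n ≈ 752 kip·ft

A_s = 3 × 1.56 = 4.68 in².
T = A_s f_y = 4.68 × 60 = 280.8 kips.
a = T/(0.85 f'_c b) = 280.8/(0.85 × 3.55 × 13.4) = 6.945 in.
M_n = T(d − a/2) = 280.8 × (35.6 − 3.4725) = 9021.4 kip·in = 9021.4/12 = 751.78 kip·ft.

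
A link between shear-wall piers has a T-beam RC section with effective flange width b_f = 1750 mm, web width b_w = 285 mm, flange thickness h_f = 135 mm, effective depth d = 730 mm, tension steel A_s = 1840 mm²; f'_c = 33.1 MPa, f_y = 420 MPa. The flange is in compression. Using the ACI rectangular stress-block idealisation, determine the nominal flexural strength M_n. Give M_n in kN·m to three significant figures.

M_n ≈ 558 kN·m

Tension: T = A_s f_y = 1840 × 420 = 772800 N.
Try a within the flange: a = T/(0.85 f'_c b_f) = 772800/(0.85 × 33.1 × 1750) = 15.70 mm.
Since a = 15.70 ≤ h_f = 135 mm, the stress block lies entirely in the flange; analyse as a rectangular beam of width b_f.
M_n = T(d − a/2) = 772800 × (730 − 7.85) = 558.08 × 10⁶ N·mm.
M_n = 558.08 kN·m.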